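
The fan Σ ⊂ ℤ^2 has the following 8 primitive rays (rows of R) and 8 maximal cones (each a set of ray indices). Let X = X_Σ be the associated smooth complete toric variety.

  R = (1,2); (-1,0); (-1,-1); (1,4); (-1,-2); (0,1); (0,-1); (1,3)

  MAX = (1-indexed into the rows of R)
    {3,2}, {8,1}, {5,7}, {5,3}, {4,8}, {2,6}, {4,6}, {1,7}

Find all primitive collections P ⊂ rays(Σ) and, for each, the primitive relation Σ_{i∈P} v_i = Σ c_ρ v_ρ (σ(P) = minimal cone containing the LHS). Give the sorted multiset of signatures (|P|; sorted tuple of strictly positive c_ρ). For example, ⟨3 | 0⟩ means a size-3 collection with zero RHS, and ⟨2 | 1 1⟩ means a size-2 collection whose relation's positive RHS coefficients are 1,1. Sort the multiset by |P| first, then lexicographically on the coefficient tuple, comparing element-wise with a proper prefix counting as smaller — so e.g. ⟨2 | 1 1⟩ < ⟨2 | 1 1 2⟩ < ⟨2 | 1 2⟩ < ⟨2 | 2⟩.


Primitive collections (20):

  P = {1,5}:  v_{1} + v_{5} = 0  ⟹  sig = ⟨2 | 0⟩
  P = {6,7}:  v_{6} + v_{7} = 0  ⟹  sig = ⟨2 | 0⟩
  P = {1,3}:  v_{1} + v_{3} = v_{6}  ⟹  sig = ⟨2 | 1⟩
  P = {1,6}:  v_{1} + v_{6} = v_{8}  ⟹  sig = ⟨2 | 1⟩
  P = {2,7}:  v_{2} + v_{7} = v_{3}  ⟹  sig = ⟨2 | 1⟩
  P = {3,6}:  v_{3} + v_{6} = v_{2}  ⟹  sig = ⟨2 | 1⟩
  P = {3,7}:  v_{3} + v_{7} = v_{5}  ⟹  sig = ⟨2 | 1⟩
  P = {4,7}:  v_{4} + v_{7} = v_{8}  ⟹  sig = ⟨2 | 1⟩
  P = {5,6}:  v_{5} + v_{6} = v_{3}  ⟹  sig = ⟨2 | 1⟩
  P = {5,8}:  v_{5} + v_{8} = v_{6}  ⟹  sig = ⟨2 | 1⟩
  P = {6,8}:  v_{6} + v_{8} = v_{4}  ⟹  sig = ⟨2 | 1⟩
  P = {7,8}:  v_{7} + v_{8} = v_{1}  ⟹  sig = ⟨2 | 1⟩
  P = {1,2}:  v_{1} + v_{2} = 2·v_{6}  ⟹  sig = ⟨2 | 2⟩
  P = {1,4}:  v_{1} + v_{4} = 2·v_{8}  ⟹  sig = ⟨2 | 2⟩
  P = {2,5}:  v_{2} + v_{5} = 2·v_{3}  ⟹  sig = ⟨2 | 2⟩
  P = {3,8}:  v_{3} + v_{8} = 2·v_{6}  ⟹  sig = ⟨2 | 2⟩
  P = {4,5}:  v_{4} + v_{5} = 2·v_{6}  ⟹  sig = ⟨2 | 2⟩
  P = {2,8}:  v_{2} + v_{8} = 3·v_{6}  ⟹  sig = ⟨2 | 3⟩
  P = {3,4}:  v_{3} + v_{4} = 3·v_{6}  ⟹  sig = ⟨2 | 3⟩
  P = {2,4}:  v_{2} + v_{4} = 4·v_{6}  ⟹  sig = ⟨2 | 4⟩

so the primitive-relation signature multiset is
    ⟨2 | 0⟩
    ⟨2 | 0⟩
    ⟨2 | 1⟩
    ⟨2 | 1⟩
    ⟨2 | 1⟩
    ⟨2 | 1⟩
    ⟨2 | 1⟩
    ⟨2 | 1⟩
    ⟨2 | 1⟩
    ⟨2 | 1⟩
    ⟨2 | 1⟩
    ⟨2 | 1⟩
    ⟨2 | 2⟩
    ⟨2 | 2⟩
    ⟨2 | 2⟩
    ⟨2 | 2⟩
    ⟨2 | 2⟩
    ⟨2 | 3⟩
    ⟨2 | 3⟩
    ⟨2 | 4⟩


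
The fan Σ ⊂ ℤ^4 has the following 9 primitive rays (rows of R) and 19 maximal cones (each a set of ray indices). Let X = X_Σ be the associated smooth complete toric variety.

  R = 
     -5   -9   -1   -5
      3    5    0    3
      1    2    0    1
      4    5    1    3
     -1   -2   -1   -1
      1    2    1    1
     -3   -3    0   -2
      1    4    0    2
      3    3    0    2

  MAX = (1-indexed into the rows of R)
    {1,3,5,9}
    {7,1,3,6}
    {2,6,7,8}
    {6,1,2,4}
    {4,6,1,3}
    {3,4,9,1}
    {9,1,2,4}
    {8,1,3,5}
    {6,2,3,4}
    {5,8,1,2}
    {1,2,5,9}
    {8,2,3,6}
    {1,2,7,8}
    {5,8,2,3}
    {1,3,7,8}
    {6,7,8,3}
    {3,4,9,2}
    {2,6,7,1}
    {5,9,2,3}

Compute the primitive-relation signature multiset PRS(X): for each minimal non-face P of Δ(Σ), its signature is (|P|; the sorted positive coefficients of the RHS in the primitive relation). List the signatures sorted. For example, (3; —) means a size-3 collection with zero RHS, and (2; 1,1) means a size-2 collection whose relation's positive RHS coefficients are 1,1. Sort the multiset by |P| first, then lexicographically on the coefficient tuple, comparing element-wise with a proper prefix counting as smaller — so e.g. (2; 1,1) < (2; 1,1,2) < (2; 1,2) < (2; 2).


11 collections generate NE(X_Σ); each relation:

  {5,6}:  v_{5} + v_{6} = 0 — sig = (2; —)
  {7,9}:  v_{7} + v_{9} = 0 — sig = (2; —)
  {4,5}:  v_{4} + v_{5} = v_{9} — sig = (2; 1)
  {4,7}:  v_{4} + v_{7} = v_{6} — sig = (2; 1)
  {6,9}:  v_{6} + v_{9} = v_{4} — sig = (2; 1)
  {5,7}:  v_{5} + v_{7} = v_{1} + v_{8} — sig = (2; 1,1)
  {8,9}:  v_{8} + v_{9} = v_{2} + v_{3} — sig = (2; 1,1)
  {4,8}:  v_{4} + v_{8} = v_{2} + v_{3} + v_{6} — sig = (2; 1,1,1)
  {1,2,3}:  v_{1} + v_{2} + v_{3} = v_{5} — sig = (3; 1)
  {1,6,8}:  v_{1} + v_{6} + v_{8} = v_{7} — sig = (3; 1)
  {2,3,7}:  v_{2} + v_{3} + v_{7} = v_{8} — sig = (3; 1)

Signatures (|P|; sorted positive RHS coefficients), sorted:
{ (2; —) ×2,  (2; 1) ×3,  (2; 1,1) ×2,  (2; 1,1,1),  (3; 1) ×3 }


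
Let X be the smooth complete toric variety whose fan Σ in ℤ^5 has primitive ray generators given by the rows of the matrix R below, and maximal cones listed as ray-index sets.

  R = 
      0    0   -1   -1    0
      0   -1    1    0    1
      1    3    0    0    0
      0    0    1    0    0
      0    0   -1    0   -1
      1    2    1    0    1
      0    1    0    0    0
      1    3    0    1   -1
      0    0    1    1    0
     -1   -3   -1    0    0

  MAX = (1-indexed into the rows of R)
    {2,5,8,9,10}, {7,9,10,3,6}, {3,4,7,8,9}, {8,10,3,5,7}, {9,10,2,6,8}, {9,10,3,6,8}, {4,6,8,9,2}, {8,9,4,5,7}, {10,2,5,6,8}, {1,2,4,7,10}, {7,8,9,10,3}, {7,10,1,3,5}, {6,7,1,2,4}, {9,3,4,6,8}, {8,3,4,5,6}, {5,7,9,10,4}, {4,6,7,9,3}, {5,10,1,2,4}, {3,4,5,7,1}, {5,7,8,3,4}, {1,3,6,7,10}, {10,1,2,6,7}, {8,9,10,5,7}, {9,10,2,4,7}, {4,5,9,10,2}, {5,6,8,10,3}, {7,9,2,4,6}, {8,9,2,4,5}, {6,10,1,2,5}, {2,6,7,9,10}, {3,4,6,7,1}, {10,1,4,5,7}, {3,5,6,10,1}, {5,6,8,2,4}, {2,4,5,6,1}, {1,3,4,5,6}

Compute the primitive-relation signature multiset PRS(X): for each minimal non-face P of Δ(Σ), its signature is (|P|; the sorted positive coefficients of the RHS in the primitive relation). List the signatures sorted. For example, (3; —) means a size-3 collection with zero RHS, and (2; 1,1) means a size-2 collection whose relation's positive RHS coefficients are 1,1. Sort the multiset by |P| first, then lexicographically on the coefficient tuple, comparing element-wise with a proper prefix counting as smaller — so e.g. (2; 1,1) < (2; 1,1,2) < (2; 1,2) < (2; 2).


Primitive collections (12):

  P={1,9}:  v_{1} + v_{9} = 0 — sig = (2; —)
  P={2,3}:  v_{2} + v_{3} = v_{6} — sig = (2; 1)
  P={1,8}:  v_{1} + v_{8} = v_{3} + v_{5} — sig = (2; 1,1)
  P={2,5,7}:  v_{2} + v_{5} + v_{7} = 0 — sig = (3; —)
  P={3,4,10}:  v_{3} + v_{4} + v_{10} = 0 — sig = (3; —)
  P={3,5,9}:  v_{3} + v_{5} + v_{9} = v_{8} — sig = (3; 1)
  P={4,6,10}:  v_{4} + v_{6} + v_{10} = v_{2} — sig = (3; 1)
  P={5,6,7}:  v_{5} + v_{6} + v_{7} = v_{3} — sig = (3; 1)
  P={2,7,8}:  v_{2} + v_{7} + v_{8} = v_{3} + v_{9} — sig = (3; 1,1)
  P={4,8,10}:  v_{4} + v_{8} + v_{10} = v_{5} + v_{9} — sig = (3; 1,1)
  P={5,6,9}:  v_{5} + v_{6} + v_{9} = v_{2} + v_{8} — sig = (3; 1,1)
  P={6,7,8}:  v_{6} + v_{7} + v_{8} = 2·v_{3} + v_{9} — sig = (3; 1,2)

so the primitive-relation signature multiset is
    (2; —)
    (2; 1)
    (2; 1,1)
    (3; —)
    (3; —)
    (3; 1)
    (3; 1)
    (3; 1)
    (3; 1,1)
    (3; 1,1)
    (3; 1,1)
    (3; 1,2)


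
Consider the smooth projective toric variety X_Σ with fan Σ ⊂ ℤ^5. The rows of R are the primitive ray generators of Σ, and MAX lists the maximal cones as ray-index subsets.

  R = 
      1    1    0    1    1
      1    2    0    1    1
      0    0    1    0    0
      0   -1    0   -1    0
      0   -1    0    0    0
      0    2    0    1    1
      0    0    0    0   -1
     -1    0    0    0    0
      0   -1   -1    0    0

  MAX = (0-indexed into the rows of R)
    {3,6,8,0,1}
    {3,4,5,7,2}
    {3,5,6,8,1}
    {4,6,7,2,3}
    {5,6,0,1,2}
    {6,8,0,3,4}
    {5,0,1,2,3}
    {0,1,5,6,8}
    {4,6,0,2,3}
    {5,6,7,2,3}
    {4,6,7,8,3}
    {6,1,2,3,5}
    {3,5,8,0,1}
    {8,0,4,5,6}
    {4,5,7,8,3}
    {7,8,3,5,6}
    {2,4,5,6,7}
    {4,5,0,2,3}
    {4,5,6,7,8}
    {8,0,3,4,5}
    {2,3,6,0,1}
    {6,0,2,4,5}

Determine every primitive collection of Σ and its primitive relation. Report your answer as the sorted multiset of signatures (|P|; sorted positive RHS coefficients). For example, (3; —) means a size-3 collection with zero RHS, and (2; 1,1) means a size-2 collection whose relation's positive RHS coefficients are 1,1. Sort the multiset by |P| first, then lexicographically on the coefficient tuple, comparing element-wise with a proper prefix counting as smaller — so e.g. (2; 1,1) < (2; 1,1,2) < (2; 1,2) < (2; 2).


Σ has 6 primitive collections:

  P={1,4}:  v_{1} + v_{4} = v_{0}  ⟹  sig = (2; 1)
  P={1,7}:  v_{1} + v_{7} = v_{5}  ⟹  sig = (2; 1)
  P={2,8}:  v_{2} + v_{8} = v_{4}  ⟹  sig = (2; 1)
  P={0,7}:  v_{0} + v_{7} = v_{4} + v_{5}  ⟹  sig = (2; 1,1)
  P={3,4,5,6}:  v_{3} + v_{4} + v_{5} + v_{6} = 0  ⟹  sig = (4; —)
  P={0,3,5,6}:  v_{0} + v_{3} + v_{5} + v_{6} = v_{1}  ⟹  sig = (4; 1)

Hence PRS(X_Σ) =
    |P|=2: 4 collections, coeffs (1), (1), (1), (1,1)
    |P|=4: 2 collections, coeffs (), (1)


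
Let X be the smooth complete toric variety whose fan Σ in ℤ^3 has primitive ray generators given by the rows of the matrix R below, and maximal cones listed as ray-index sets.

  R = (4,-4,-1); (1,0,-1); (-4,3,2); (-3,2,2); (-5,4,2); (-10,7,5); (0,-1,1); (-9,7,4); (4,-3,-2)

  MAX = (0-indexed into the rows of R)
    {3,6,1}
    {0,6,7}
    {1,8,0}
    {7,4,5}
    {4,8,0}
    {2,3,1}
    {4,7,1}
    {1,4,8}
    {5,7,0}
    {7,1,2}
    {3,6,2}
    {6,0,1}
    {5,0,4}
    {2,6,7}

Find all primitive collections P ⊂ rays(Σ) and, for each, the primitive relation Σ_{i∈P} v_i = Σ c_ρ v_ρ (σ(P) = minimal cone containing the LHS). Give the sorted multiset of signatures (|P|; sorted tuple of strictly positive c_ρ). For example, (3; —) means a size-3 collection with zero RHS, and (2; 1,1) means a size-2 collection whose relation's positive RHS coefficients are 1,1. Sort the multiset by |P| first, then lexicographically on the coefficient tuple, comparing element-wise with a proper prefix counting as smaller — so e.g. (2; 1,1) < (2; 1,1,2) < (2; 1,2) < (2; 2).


Δ(Σ) — 9 vertices, 20 min non-faces:

  • {2,8}:  v_{2} + v_{8} = 0 — sig = (2; —)
  • {0,2}:  v_{0} + v_{2} = v_{6} — sig = (2; 1)
  • {1,5}:  v_{1} + v_{5} = v_{7} — sig = (2; 1)
  • {2,4}:  v_{2} + v_{4} = v_{7} — sig = (2; 1)
  • {6,8}:  v_{6} + v_{8} = v_{0} — sig = (2; 1)
  • {7,8}:  v_{7} + v_{8} = v_{4} — sig = (2; 1)
  • {3,8}:  v_{3} + v_{8} = v_{1} + v_{6} — sig = (2; 1,1)
  • {4,6}:  v_{4} + v_{6} = v_{0} + v_{7} — sig = (2; 1,1)
  • {3,5}:  v_{3} + v_{5} = v_{2} + v_{6} + v_{7} — sig = (2; 1,1,1)
  • {0,3}:  v_{0} + v_{3} = v_{1} + 2·v_{6} — sig = (2; 1,2)
  • {2,5}:  v_{2} + v_{5} = v_{0} + 2·v_{7} — sig = (2; 1,2)
  • {5,8}:  v_{5} + v_{8} = v_{0} + 2·v_{4} — sig = (2; 1,2)
  • {3,4}:  v_{3} + v_{4} = 2·v_{2} — sig = (2; 2)
  • {5,6}:  v_{5} + v_{6} = 2·v_{0} + 2·v_{7} — sig = (2; 2,2)
  • {3,7}:  v_{3} + v_{7} = 3·v_{2} — sig = (2; 3)
  • {0,1,4}:  v_{0} + v_{1} + v_{4} = 0 — sig = (3; —)
  • {0,1,7}:  v_{0} + v_{1} + v_{7} = v_{2} — sig = (3; 1)
  • {0,4,7}:  v_{0} + v_{4} + v_{7} = v_{5} — sig = (3; 1)
  • {1,2,6}:  v_{1} + v_{2} + v_{6} = v_{3} — sig = (3; 1)
  • {1,6,7}:  v_{1} + v_{6} + v_{7} = 2·v_{2} — sig = (3; 2)

Signatures (|P|; sorted positive RHS coefficients), sorted:
[(2; —), (2; 1), (2; 1), (2; 1), (2; 1), (2; 1), (2; 1,1), (2; 1,1), (2; 1,1,1), (2; 1,2), (2; 1,2), (2; 1,2), (2; 2), (2; 2,2), (2; 3), (3; —), (3; 1), (3; 1), (3; 1), (3; 2)]


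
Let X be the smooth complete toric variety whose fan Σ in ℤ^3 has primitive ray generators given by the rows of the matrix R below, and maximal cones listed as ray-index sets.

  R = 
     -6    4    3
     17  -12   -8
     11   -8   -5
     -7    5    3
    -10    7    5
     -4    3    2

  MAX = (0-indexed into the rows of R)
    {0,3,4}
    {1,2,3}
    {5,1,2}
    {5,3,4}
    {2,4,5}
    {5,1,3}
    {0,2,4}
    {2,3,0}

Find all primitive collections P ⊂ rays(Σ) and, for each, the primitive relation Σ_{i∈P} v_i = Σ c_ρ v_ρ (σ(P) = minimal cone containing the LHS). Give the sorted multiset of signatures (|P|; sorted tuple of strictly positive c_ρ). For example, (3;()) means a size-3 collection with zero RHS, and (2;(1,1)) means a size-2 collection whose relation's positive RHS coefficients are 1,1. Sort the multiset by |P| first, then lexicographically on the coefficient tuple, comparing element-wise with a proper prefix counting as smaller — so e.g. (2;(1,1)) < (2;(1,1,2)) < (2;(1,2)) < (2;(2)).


Δ(Σ) — 6 vertices, 5 min non-faces:

  P={0,1}:  v_{0} + v_{1} = v_{2}  ⟹  sig = (2;(1))
  P={0,5}:  v_{0} + v_{5} = v_{4}  ⟹  sig = (2;(1))
  P={1,4}:  v_{1} + v_{4} = v_{2} + v_{5}  ⟹  sig = (2;(1,1))
  P={2,3,5}:  v_{2} + v_{3} + v_{5} = 0  ⟹  sig = (3;())
  P={2,3,4}:  v_{2} + v_{3} + v_{4} = v_{0}  ⟹  sig = (3;(1))

so the primitive-relation signature multiset is
{ (2;(1)) ×2,  (2;(1,1)),  (3;()),  (3;(1)) }


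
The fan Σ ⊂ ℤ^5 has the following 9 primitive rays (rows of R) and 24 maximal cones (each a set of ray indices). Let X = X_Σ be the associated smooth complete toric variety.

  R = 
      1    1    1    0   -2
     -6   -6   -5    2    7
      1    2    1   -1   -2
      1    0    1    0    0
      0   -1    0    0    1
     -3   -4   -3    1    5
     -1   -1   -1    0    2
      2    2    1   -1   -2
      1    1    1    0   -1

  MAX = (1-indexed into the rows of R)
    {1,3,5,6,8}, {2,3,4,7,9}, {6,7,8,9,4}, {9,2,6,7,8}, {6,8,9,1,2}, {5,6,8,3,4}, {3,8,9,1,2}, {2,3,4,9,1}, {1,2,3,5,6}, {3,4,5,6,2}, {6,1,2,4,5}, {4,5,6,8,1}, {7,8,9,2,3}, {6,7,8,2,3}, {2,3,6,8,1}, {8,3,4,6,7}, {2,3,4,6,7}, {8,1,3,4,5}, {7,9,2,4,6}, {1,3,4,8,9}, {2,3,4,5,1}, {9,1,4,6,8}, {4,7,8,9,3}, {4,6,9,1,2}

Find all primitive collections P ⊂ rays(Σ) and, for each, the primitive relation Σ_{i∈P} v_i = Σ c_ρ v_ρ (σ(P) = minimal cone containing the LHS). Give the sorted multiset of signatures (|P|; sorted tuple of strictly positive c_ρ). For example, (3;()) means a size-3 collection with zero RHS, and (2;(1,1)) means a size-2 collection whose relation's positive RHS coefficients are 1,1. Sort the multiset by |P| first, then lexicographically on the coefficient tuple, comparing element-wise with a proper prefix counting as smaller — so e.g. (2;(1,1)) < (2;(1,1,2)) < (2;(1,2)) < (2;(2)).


Σ has 7 primitive collections:

  {1,7}:  v_{1} + v_{7} = 0  ⟹  sig = (2;())
  {5,9}:  v_{5} + v_{9} = v_{4}  ⟹  sig = (2;(1))
  {5,7}:  v_{5} + v_{7} = v_{3} + v_{4} + v_{6}  ⟹  sig = (2;(1,1,1))
  {2,4,8}:  v_{2} + v_{4} + v_{8} = v_{6}  ⟹  sig = (3;(1))
  {3,6,9}:  v_{3} + v_{6} + v_{9} = v_{7}  ⟹  sig = (3;(1))
  {2,5,8}:  v_{2} + v_{5} + v_{8} = v_{1} + v_{3} + 2·v_{6}  ⟹  sig = (3;(1,1,2))
  {1,3,4,6}:  v_{1} + v_{3} + v_{4} + v_{6} = v_{5}  ⟹  sig = (4;(1))

so the primitive-relation signature multiset is
    |P|=2: 3 collections, coeffs (), (1), (1,1,1)
    |P|=3: 3 collections, coeffs (1), (1), (1,1,2)
    |P|=4: 1 collection, coeffs (1)


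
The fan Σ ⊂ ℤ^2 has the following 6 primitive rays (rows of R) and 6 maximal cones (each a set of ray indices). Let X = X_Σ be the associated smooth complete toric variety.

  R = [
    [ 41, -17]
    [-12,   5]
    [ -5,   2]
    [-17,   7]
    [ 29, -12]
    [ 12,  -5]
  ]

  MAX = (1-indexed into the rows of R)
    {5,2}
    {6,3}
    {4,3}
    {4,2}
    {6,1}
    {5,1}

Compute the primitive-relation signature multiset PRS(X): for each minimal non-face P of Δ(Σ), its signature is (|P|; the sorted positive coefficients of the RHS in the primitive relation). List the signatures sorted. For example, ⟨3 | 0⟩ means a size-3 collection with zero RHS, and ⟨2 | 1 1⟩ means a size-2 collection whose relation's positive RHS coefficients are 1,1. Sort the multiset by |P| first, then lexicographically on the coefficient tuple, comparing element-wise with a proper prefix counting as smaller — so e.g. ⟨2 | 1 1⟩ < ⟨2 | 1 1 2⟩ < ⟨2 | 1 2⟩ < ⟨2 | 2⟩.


|primitive collections| = 9. Relations:

  P = {2,6}:  v_{2} + v_{6} = 0  ⟹  sig = ⟨2 | 0⟩
  P = {1,2}:  v_{1} + v_{2} = v_{5}  ⟹  sig = ⟨2 | 1⟩
  P = {2,3}:  v_{2} + v_{3} = v_{4}  ⟹  sig = ⟨2 | 1⟩
  P = {4,5}:  v_{4} + v_{5} = v_{6}  ⟹  sig = ⟨2 | 1⟩
  P = {4,6}:  v_{4} + v_{6} = v_{3}  ⟹  sig = ⟨2 | 1⟩
  P = {5,6}:  v_{5} + v_{6} = v_{1}  ⟹  sig = ⟨2 | 1⟩
  P = {1,4}:  v_{1} + v_{4} = 2·v_{6}  ⟹  sig = ⟨2 | 2⟩
  P = {3,5}:  v_{3} + v_{5} = 2·v_{6}  ⟹  sig = ⟨2 | 2⟩
  P = {1,3}:  v_{1} + v_{3} = 3·v_{6}  ⟹  sig = ⟨2 | 3⟩

Signatures (|P|; sorted positive RHS coefficients), sorted:
    ⟨2 | 0⟩
    ⟨2 | 1⟩
    ⟨2 | 1⟩
    ⟨2 | 1⟩
    ⟨2 | 1⟩
    ⟨2 | 1⟩
    ⟨2 | 2⟩
    ⟨2 | 2⟩
    ⟨2 | 3⟩


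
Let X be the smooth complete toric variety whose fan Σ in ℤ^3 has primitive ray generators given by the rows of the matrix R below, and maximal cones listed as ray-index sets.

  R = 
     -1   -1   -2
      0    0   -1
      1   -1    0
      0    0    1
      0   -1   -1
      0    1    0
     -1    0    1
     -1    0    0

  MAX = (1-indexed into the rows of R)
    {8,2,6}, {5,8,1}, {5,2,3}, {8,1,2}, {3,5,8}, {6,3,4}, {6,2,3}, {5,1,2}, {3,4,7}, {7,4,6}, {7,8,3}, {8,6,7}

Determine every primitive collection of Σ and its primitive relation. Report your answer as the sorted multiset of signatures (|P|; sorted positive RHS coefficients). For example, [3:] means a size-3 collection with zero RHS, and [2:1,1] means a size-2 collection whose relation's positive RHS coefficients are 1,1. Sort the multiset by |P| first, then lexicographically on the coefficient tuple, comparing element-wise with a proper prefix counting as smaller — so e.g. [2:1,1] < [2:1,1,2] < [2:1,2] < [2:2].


14 minimal non-faces of Δ(Σ) (on 8 rays):

  P={2,4}:  v_{2} + v_{4} = 0  ⇒ sig = [2:]
  P={2,7}:  v_{2} + v_{7} = v_{8}  ⇒ sig = [2:1]
  P={4,8}:  v_{4} + v_{8} = v_{7}  ⇒ sig = [2:1]
  P={5,6}:  v_{5} + v_{6} = v_{2}  ⇒ sig = [2:1]
  P={1,4}:  v_{1} + v_{4} = v_{5} + v_{8}  ⇒ sig = [2:1,1]
  P={4,5}:  v_{4} + v_{5} = v_{3} + v_{8}  ⇒ sig = [2:1,1]
  P={1,6}:  v_{1} + v_{6} = 2·v_{2} + v_{8}  ⇒ sig = [2:1,2]
  P={1,7}:  v_{1} + v_{7} = v_{5} + 2·v_{8}  ⇒ sig = [2:1,2]
  P={5,7}:  v_{5} + v_{7} = v_{3} + 2·v_{8}  ⇒ sig = [2:1,2]
  P={1,3}:  v_{1} + v_{3} = 2·v_{5}  ⇒ sig = [2:2]
  P={3,6,8}:  v_{3} + v_{6} + v_{8} = 0  ⇒ sig = [3:]
  P={2,3,8}:  v_{2} + v_{3} + v_{8} = v_{5}  ⇒ sig = [3:1]
  P={2,5,8}:  v_{2} + v_{5} + v_{8} = v_{1}  ⇒ sig = [3:1]
  P={3,6,7}:  v_{3} + v_{6} + v_{7} = v_{4}  ⇒ sig = [3:1]

so the primitive-relation signature multiset is
[[2:], [2:1], [2:1], [2:1], [2:1,1], [2:1,1], [2:1,2], [2:1,2], [2:1,2], [2:2], [3:], [3:1], [3:1], [3:1]]


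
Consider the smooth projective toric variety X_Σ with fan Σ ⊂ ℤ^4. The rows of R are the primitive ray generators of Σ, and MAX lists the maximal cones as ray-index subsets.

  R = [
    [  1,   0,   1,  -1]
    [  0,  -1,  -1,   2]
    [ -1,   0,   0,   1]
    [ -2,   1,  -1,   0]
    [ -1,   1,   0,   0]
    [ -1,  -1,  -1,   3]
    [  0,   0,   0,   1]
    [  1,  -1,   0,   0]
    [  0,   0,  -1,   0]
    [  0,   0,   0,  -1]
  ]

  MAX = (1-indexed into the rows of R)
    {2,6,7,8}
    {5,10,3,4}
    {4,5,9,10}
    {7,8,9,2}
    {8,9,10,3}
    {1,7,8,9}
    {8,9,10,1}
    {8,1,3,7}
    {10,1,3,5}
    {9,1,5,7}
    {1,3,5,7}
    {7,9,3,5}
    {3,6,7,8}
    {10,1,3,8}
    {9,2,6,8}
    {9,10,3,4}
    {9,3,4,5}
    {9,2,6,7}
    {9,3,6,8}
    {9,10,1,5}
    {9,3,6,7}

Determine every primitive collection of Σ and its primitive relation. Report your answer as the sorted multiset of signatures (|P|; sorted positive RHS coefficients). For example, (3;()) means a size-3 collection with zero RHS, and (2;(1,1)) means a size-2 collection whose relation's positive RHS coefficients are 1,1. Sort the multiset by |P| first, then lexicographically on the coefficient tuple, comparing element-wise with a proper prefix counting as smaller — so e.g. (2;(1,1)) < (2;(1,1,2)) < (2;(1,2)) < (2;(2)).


Primitive collections (18):

  {5,8}:  v_{5} + v_{8} = 0  so sig = (2;())
  {7,10}:  v_{7} + v_{10} = 0  so sig = (2;())
  {2,3}:  v_{2} + v_{3} = v_{6}  so sig = (2;(1))
  {1,2}:  v_{1} + v_{2} = v_{7} + v_{8}  so sig = (2;(1,1))
  {1,4}:  v_{1} + v_{4} = v_{5} + v_{10}  so sig = (2;(1,1))
  {1,6}:  v_{1} + v_{6} = v_{3} + v_{7} + v_{8}  so sig = (2;(1,1,1))
  {2,5}:  v_{2} + v_{5} = v_{3} + v_{7} + v_{9}  so sig = (2;(1,1,1))
  {2,10}:  v_{2} + v_{10} = v_{3} + v_{8} + v_{9}  so sig = (2;(1,1,1))
  {4,7}:  v_{4} + v_{7} = v_{3} + v_{5} + v_{9}  so sig = (2;(1,1,1))
  {4,8}:  v_{4} + v_{8} = v_{3} + v_{9} + v_{10}  so sig = (2;(1,1,1))
  {5,6}:  v_{5} + v_{6} = 2·v_{3} + v_{7} + v_{9}  so sig = (2;(1,1,2))
  {6,10}:  v_{6} + v_{10} = 2·v_{3} + v_{8} + v_{9}  so sig = (2;(1,1,2))
  {2,4}:  v_{2} + v_{4} = 2·v_{3} + 2·v_{9}  so sig = (2;(2,2))
  {4,6}:  v_{4} + v_{6} = 3·v_{3} + 2·v_{9}  so sig = (2;(2,3))
  {1,3,9}:  v_{1} + v_{3} + v_{9} = 0  so sig = (3;())
  {3,5,9,10}:  v_{3} + v_{5} + v_{9} + v_{10} = v_{4}  so sig = (4;(1))
  {3,7,8,9}:  v_{3} + v_{7} + v_{8} + v_{9} = v_{2}  so sig = (4;(1))
  {6,7,8,9}:  v_{6} + v_{7} + v_{8} + v_{9} = 2·v_{2}  so sig = (4;(2))

Sorted signature multiset PRS(X):
[(2;()), (2;()), (2;(1)), (2;(1,1)), (2;(1,1)), (2;(1,1,1)), (2;(1,1,1)), (2;(1,1,1)), (2;(1,1,1)), (2;(1,1,1)), (2;(1,1,2)), (2;(1,1,2)), (2;(2,2)), (2;(2,3)), (3;()), (4;(1)), (4;(1)), (4;(2))]


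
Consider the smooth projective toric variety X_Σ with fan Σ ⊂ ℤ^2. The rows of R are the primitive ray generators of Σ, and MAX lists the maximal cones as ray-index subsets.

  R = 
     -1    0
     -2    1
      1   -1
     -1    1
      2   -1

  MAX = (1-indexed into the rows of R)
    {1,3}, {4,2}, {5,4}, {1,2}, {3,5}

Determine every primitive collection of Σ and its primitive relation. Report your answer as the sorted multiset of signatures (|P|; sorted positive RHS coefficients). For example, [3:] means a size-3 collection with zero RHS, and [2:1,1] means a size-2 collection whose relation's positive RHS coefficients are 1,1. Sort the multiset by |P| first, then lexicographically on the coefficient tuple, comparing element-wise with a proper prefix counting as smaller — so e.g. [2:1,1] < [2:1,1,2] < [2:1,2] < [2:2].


Δ(Σ) — 5 vertices, 5 min non-faces:

  • {2,5}:  v_{2} + v_{5} = 0  →  sig = [2:]
  • {3,4}:  v_{3} + v_{4} = 0  →  sig = [2:]
  • {1,4}:  v_{1} + v_{4} = v_{2}  →  sig = [2:1]
  • {1,5}:  v_{1} + v_{5} = v_{3}  →  sig = [2:1]
  • {2,3}:  v_{2} + v_{3} = v_{1}  →  sig = [2:1]

Hence PRS(X_Σ) =
    [2:]
    [2:]
    [2:1]
    [2:1]
    [2:1]


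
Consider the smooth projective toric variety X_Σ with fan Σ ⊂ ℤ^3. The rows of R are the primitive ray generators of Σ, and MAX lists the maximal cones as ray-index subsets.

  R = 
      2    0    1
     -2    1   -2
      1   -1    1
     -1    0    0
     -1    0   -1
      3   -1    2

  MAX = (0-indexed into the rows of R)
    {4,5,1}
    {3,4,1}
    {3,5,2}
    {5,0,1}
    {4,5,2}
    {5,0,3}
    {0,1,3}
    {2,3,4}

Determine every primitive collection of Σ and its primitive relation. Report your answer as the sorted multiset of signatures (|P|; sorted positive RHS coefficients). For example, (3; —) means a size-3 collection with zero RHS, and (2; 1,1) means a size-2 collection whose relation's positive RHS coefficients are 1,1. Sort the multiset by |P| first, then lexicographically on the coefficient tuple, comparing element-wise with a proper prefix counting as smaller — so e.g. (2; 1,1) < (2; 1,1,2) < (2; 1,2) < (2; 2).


Primitive collections (5):

  P = {0,2}:  v_{0} + v_{2} = v_{5}  →  sig = (2; 1)
  P = {1,2}:  v_{1} + v_{2} = v_{4}  →  sig = (2; 1)
  P = {0,4}:  v_{0} + v_{4} = v_{1} + v_{5}  →  sig = (2; 1,1)
  P = {1,3,5}:  v_{1} + v_{3} + v_{5} = 0  →  sig = (3; —)
  P = {3,4,5}:  v_{3} + v_{4} + v_{5} = v_{2}  →  sig = (3; 1)

Hence PRS(X_Σ) =
{ (2; 1) ×2,  (2; 1,1),  (3; —),  (3; 1) }


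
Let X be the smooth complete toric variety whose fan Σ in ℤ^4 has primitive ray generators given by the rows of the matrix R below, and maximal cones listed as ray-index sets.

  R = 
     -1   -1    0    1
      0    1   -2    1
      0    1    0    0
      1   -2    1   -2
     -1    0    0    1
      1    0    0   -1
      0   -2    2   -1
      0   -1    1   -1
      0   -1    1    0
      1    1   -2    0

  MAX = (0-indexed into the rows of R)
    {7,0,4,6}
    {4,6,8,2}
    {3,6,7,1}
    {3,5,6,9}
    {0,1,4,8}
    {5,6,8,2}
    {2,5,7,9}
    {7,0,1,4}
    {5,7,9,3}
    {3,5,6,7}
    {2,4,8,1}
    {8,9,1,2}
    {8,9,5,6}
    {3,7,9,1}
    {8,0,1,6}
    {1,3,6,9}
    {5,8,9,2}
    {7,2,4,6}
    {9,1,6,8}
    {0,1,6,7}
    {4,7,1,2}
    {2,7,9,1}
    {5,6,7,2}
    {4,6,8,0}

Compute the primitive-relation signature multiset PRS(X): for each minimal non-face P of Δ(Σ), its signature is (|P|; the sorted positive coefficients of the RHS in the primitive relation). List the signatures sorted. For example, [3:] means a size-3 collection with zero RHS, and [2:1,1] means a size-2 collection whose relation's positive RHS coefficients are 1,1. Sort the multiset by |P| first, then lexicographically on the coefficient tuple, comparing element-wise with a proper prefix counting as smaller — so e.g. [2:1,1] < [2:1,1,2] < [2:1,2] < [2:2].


Δ(Σ) — 10 vertices, 15 min non-faces:

  {4,5}:  v_{4} + v_{5} = 0 ; sig = [2:]
  {0,2}:  v_{0} + v_{2} = v_{4} ; sig = [2:1]
  {1,5}:  v_{1} + v_{5} = v_{9} ; sig = [2:1]
  {4,9}:  v_{4} + v_{9} = v_{1} ; sig = [2:1]
  {7,8}:  v_{7} + v_{8} = v_{6} ; sig = [2:1]
  {0,5}:  v_{0} + v_{5} = v_{1} + v_{6} ; sig = [2:1,1]
  {2,3}:  v_{2} + v_{3} = v_{5} + v_{7} ; sig = [2:1,1]
  {3,4}:  v_{3} + v_{4} = v_{1} + v_{6} + v_{7} ; sig = [2:1,1,1]
  {0,9}:  v_{0} + v_{9} = 2·v_{1} + v_{6} ; sig = [2:1,2]
  {3,8}:  v_{3} + v_{8} = 2·v_{6} + v_{9} ; sig = [2:1,2]
  {0,3}:  v_{0} + v_{3} = 2·v_{1} + 2·v_{6} + v_{7} ; sig = [2:1,2,2]
  {1,2,6}:  v_{1} + v_{2} + v_{6} = 0 ; sig = [3:]
  {1,4,6}:  v_{1} + v_{4} + v_{6} = v_{0} ; sig = [3:1]
  {2,6,9}:  v_{2} + v_{6} + v_{9} = v_{5} ; sig = [3:1]
  {6,7,9}:  v_{6} + v_{7} + v_{9} = v_{3} ; sig = [3:1]

Hence PRS(X_Σ) =
[[2:], [2:1], [2:1], [2:1], [2:1], [2:1,1], [2:1,1], [2:1,1,1], [2:1,2], [2:1,2], [2:1,2,2], [3:], [3:1], [3:1], [3:1]]


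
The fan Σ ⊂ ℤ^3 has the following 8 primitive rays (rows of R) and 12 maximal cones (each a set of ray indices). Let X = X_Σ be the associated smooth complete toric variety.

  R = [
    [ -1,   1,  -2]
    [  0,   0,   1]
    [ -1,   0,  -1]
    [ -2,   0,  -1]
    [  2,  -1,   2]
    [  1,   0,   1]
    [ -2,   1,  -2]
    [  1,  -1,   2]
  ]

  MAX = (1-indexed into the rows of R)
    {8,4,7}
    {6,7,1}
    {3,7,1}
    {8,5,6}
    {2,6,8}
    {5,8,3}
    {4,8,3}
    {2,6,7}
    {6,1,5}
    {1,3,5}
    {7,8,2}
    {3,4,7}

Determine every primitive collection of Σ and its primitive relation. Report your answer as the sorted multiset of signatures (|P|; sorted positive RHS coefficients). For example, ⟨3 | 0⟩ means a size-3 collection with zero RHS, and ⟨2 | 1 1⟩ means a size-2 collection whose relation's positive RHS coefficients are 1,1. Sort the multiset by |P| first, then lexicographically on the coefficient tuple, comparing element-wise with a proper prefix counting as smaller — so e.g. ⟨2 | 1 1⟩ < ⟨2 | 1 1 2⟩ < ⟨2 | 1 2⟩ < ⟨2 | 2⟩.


12 collections generate NE(X_Σ); each relation:

  {1,8}:  v_{1} + v_{8} = 0 ; sig = ⟨2 | 0⟩
  {3,6}:  v_{3} + v_{6} = 0 ; sig = ⟨2 | 0⟩
  {5,7}:  v_{5} + v_{7} = 0 ; sig = ⟨2 | 0⟩
  {1,2}:  v_{1} + v_{2} = v_{6} + v_{7} ; sig = ⟨2 | 1 1⟩
  {1,4}:  v_{1} + v_{4} = v_{3} + v_{7} ; sig = ⟨2 | 1 1⟩
  {2,3}:  v_{2} + v_{3} = v_{7} + v_{8} ; sig = ⟨2 | 1 1⟩
  {2,5}:  v_{2} + v_{5} = v_{6} + v_{8} ; sig = ⟨2 | 1 1⟩
  {4,5}:  v_{4} + v_{5} = v_{3} + v_{8} ; sig = ⟨2 | 1 1⟩
  {4,6}:  v_{4} + v_{6} = v_{7} + v_{8} ; sig = ⟨2 | 1 1⟩
  {2,4}:  v_{2} + v_{4} = 2·v_{7} + 2·v_{8} ; sig = ⟨2 | 2 2⟩
  {3,7,8}:  v_{3} + v_{7} + v_{8} = v_{4} ; sig = ⟨3 | 1⟩
  {6,7,8}:  v_{6} + v_{7} + v_{8} = v_{2} ; sig = ⟨3 | 1⟩

so the primitive-relation signature multiset is
[⟨2 | 0⟩, ⟨2 | 0⟩, ⟨2 | 0⟩, ⟨2 | 1 1⟩, ⟨2 | 1 1⟩, ⟨2 | 1 1⟩, ⟨2 | 1 1⟩, ⟨2 | 1 1⟩, ⟨2 | 1 1⟩, ⟨2 | 2 2⟩, ⟨3 | 1⟩, ⟨3 | 1⟩]


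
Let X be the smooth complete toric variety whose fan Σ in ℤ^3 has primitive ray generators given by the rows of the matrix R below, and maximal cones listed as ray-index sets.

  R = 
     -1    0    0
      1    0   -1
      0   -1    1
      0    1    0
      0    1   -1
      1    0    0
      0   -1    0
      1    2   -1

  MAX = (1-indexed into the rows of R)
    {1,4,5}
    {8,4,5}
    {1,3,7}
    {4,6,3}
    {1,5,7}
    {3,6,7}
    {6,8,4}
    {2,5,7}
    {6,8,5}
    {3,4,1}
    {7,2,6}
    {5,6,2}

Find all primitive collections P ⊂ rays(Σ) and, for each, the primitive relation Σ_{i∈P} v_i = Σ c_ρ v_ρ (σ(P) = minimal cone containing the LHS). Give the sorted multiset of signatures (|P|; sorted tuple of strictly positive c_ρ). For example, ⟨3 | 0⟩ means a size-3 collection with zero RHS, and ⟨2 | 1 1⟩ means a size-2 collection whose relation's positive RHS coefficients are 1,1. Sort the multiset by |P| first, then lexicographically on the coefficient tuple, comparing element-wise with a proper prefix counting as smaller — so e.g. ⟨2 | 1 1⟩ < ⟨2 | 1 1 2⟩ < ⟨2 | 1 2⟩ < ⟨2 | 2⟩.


Σ has 12 primitive collections:

  • {1,6}:  v_{1} + v_{6} = 0  ⇒ sig = ⟨2 | 0⟩
  • {3,5}:  v_{3} + v_{5} = 0  ⇒ sig = ⟨2 | 0⟩
  • {4,7}:  v_{4} + v_{7} = 0  ⇒ sig = ⟨2 | 0⟩
  • {1,2}:  v_{1} + v_{2} = v_{5} + v_{7}  ⇒ sig = ⟨2 | 1 1⟩
  • {1,8}:  v_{1} + v_{8} = v_{4} + v_{5}  ⇒ sig = ⟨2 | 1 1⟩
  • {2,3}:  v_{2} + v_{3} = v_{6} + v_{7}  ⇒ sig = ⟨2 | 1 1⟩
  • {2,4}:  v_{2} + v_{4} = v_{5} + v_{6}  ⇒ sig = ⟨2 | 1 1⟩
  • {3,8}:  v_{3} + v_{8} = v_{4} + v_{6}  ⇒ sig = ⟨2 | 1 1⟩
  • {7,8}:  v_{7} + v_{8} = v_{5} + v_{6}  ⇒ sig = ⟨2 | 1 1⟩
  • {2,8}:  v_{2} + v_{8} = 2·v_{5} + 2·v_{6}  ⇒ sig = ⟨2 | 2 2⟩
  • {4,5,6}:  v_{4} + v_{5} + v_{6} = v_{8}  ⇒ sig = ⟨3 | 1⟩
  • {5,6,7}:  v_{5} + v_{6} + v_{7} = v_{2}  ⇒ sig = ⟨3 | 1⟩

so the primitive-relation signature multiset is
    ⟨2 | 0⟩
    ⟨2 | 0⟩
    ⟨2 | 0⟩
    ⟨2 | 1 1⟩
    ⟨2 | 1 1⟩
    ⟨2 | 1 1⟩
    ⟨2 | 1 1⟩
    ⟨2 | 1 1⟩
    ⟨2 | 1 1⟩
    ⟨2 | 2 2⟩
    ⟨3 | 1⟩
    ⟨3 | 1⟩


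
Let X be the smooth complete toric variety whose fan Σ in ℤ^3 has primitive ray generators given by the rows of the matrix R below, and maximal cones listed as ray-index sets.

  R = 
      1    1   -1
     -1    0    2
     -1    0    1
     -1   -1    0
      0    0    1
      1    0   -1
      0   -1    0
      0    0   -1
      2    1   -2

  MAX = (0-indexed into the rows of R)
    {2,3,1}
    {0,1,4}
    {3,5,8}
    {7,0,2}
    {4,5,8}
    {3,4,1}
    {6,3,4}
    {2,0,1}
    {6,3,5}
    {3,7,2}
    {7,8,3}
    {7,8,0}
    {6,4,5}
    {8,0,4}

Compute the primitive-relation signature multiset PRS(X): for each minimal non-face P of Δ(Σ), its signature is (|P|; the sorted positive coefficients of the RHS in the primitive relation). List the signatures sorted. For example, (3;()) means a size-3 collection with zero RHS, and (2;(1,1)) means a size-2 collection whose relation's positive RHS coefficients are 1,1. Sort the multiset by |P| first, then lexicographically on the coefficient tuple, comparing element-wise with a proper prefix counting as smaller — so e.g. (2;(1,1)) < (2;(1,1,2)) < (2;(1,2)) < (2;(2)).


17 minimal non-faces of Δ(Σ) (on 9 rays):

  • {2,5}:  v_{2} + v_{5} = 0 — sig = (2;())
  • {4,7}:  v_{4} + v_{7} = 0 — sig = (2;())
  • {0,3}:  v_{0} + v_{3} = v_{7} — sig = (2;(1))
  • {0,5}:  v_{0} + v_{5} = v_{8} — sig = (2;(1))
  • {0,6}:  v_{0} + v_{6} = v_{5} — sig = (2;(1))
  • {1,5}:  v_{1} + v_{5} = v_{4} — sig = (2;(1))
  • {1,7}:  v_{1} + v_{7} = v_{2} — sig = (2;(1))
  • {2,4}:  v_{2} + v_{4} = v_{1} — sig = (2;(1))
  • {2,8}:  v_{2} + v_{8} = v_{0} — sig = (2;(1))
  • {1,8}:  v_{1} + v_{8} = v_{0} + v_{4} — sig = (2;(1,1))
  • {2,6}:  v_{2} + v_{6} = v_{3} + v_{4} — sig = (2;(1,1))
  • {5,7}:  v_{5} + v_{7} = v_{3} + v_{8} — sig = (2;(1,1))
  • {6,7}:  v_{6} + v_{7} = v_{3} + v_{5} — sig = (2;(1,1))
  • {1,6}:  v_{1} + v_{6} = v_{3} + 2·v_{4} — sig = (2;(1,2))
  • {6,8}:  v_{6} + v_{8} = 2·v_{5} — sig = (2;(2))
  • {3,4,5}:  v_{3} + v_{4} + v_{5} = v_{6} — sig = (3;(1))
  • {3,4,8}:  v_{3} + v_{4} + v_{8} = v_{5} — sig = (3;(1))

so the primitive-relation signature multiset is
{ (2;()) ×2,  (2;(1)) ×7,  (2;(1,1)) ×4,  (2;(1,2)),  (2;(2)),  (3;(1)) ×2 }


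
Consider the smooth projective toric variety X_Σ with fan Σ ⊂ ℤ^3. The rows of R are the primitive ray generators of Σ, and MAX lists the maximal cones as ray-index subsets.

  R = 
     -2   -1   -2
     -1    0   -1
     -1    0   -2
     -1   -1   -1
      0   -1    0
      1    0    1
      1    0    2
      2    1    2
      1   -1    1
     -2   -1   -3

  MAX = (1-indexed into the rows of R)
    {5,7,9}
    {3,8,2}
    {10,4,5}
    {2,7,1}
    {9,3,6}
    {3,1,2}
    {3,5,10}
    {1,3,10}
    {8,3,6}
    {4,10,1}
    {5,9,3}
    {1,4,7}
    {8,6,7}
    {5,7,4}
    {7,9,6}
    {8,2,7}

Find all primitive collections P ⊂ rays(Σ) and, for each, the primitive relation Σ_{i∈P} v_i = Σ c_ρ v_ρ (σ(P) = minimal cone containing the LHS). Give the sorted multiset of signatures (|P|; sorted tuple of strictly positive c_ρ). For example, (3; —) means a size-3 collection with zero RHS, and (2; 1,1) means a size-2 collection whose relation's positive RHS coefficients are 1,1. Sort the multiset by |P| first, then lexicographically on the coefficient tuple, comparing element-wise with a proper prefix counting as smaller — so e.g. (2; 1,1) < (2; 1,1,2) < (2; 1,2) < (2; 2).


Σ has 21 primitive collections:

  {1,8}:  v_{1} + v_{8} = 0 ; sig = (2; —)
  {2,6}:  v_{2} + v_{6} = 0 ; sig = (2; —)
  {3,7}:  v_{3} + v_{7} = 0 ; sig = (2; —)
  {1,6}:  v_{1} + v_{6} = v_{4} ; sig = (2; 1)
  {2,4}:  v_{2} + v_{4} = v_{1} ; sig = (2; 1)
  {2,5}:  v_{2} + v_{5} = v_{4} ; sig = (2; 1)
  {2,9}:  v_{2} + v_{9} = v_{5} ; sig = (2; 1)
  {3,4}:  v_{3} + v_{4} = v_{10} ; sig = (2; 1)
  {4,6}:  v_{4} + v_{6} = v_{5} ; sig = (2; 1)
  {4,8}:  v_{4} + v_{8} = v_{6} ; sig = (2; 1)
  {5,6}:  v_{5} + v_{6} = v_{9} ; sig = (2; 1)
  {7,10}:  v_{7} + v_{10} = v_{4} ; sig = (2; 1)
  {1,9}:  v_{1} + v_{9} = v_{4} + v_{5} ; sig = (2; 1,1)
  {2,10}:  v_{2} + v_{10} = v_{1} + v_{3} ; sig = (2; 1,1)
  {6,10}:  v_{6} + v_{10} = v_{3} + v_{5} ; sig = (2; 1,1)
  {8,10}:  v_{8} + v_{10} = v_{3} + v_{6} ; sig = (2; 1,1)
  {9,10}:  v_{9} + v_{10} = v_{3} + 2·v_{5} ; sig = (2; 1,2)
  {1,5}:  v_{1} + v_{5} = 2·v_{4} ; sig = (2; 2)
  {4,9}:  v_{4} + v_{9} = 2·v_{5} ; sig = (2; 2)
  {5,8}:  v_{5} + v_{8} = 2·v_{6} ; sig = (2; 2)
  {8,9}:  v_{8} + v_{9} = 3·v_{6} ; sig = (2; 3)

Hence PRS(X_Σ) =
{ (2; —) ×3,  (2; 1) ×9,  (2; 1,1) ×4,  (2; 1,2),  (2; 2) ×3,  (2; 3) }


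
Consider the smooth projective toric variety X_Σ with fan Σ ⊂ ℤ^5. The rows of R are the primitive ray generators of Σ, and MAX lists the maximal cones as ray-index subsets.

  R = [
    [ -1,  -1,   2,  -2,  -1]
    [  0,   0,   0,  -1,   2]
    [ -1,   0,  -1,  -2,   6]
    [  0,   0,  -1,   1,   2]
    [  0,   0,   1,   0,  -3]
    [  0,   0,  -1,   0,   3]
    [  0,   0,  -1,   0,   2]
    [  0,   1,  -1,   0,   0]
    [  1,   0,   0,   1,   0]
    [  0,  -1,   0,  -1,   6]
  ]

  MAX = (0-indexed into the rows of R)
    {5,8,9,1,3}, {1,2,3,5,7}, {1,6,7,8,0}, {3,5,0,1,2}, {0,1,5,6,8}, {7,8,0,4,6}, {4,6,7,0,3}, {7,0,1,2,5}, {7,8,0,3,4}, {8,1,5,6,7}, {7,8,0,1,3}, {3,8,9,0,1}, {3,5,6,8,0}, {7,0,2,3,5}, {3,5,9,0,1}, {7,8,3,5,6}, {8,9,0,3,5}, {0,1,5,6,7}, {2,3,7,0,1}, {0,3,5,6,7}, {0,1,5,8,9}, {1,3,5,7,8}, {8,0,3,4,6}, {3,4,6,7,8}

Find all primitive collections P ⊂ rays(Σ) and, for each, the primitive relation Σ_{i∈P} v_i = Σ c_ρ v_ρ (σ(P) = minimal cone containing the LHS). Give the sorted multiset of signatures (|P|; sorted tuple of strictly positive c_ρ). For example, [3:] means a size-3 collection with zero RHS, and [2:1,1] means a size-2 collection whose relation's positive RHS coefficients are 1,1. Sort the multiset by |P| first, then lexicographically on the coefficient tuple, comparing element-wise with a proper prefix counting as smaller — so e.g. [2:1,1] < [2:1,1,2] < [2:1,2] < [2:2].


14 collections generate NE(X_Σ); each relation:

  P={4,5}:  v_{4} + v_{5} = 0  →  sig = [2:]
  P={1,4}:  v_{1} + v_{4} = v_{0} + v_{7} + v_{8}  →  sig = [2:1,1,1]
  P={2,4}:  v_{2} + v_{4} = v_{0} + v_{1} + v_{3} + v_{7}  →  sig = [2:1,1,1,1]
  P={4,9}:  v_{4} + v_{9} = v_{0} + v_{1} + v_{3} + v_{8}  →  sig = [2:1,1,1,1]
  P={2,9}:  v_{2} + v_{9} = v_{0} + 3·v_{1} + 2·v_{3} + v_{5}  →  sig = [2:1,1,2,3]
  P={2,6}:  v_{2} + v_{6} = v_{0} + 3·v_{5} + v_{7}  →  sig = [2:1,1,3]
  P={6,9}:  v_{6} + v_{9} = v_{0} + 3·v_{5} + v_{8}  →  sig = [2:1,1,3]
  P={2,8}:  v_{2} + v_{8} = 2·v_{1} + v_{3}  →  sig = [2:1,2]
  P={7,9}:  v_{7} + v_{9} = 2·v_{1} + v_{3}  →  sig = [2:1,2]
  P={1,3,6}:  v_{1} + v_{3} + v_{6} = 2·v_{5}  →  sig = [3:2]
  P={0,5,7,8}:  v_{0} + v_{5} + v_{7} + v_{8} = v_{1}  →  sig = [4:1]
  P={0,1,3,5,7}:  v_{0} + v_{1} + v_{3} + v_{5} + v_{7} = v_{2}  →  sig = [5:1]
  P={0,1,3,5,8}:  v_{0} + v_{1} + v_{3} + v_{5} + v_{8} = v_{9}  →  sig = [5:1]
  P={0,3,6,7,8}:  v_{0} + v_{3} + v_{6} + v_{7} + v_{8} = v_{5}  →  sig = [5:1]

Sorted signature multiset PRS(X):
{ [2:],  [2:1,1,1],  [2:1,1,1,1] ×2,  [2:1,1,2,3],  [2:1,1,3] ×2,  [2:1,2] ×2,  [3:2],  [4:1],  [5:1] ×3 }


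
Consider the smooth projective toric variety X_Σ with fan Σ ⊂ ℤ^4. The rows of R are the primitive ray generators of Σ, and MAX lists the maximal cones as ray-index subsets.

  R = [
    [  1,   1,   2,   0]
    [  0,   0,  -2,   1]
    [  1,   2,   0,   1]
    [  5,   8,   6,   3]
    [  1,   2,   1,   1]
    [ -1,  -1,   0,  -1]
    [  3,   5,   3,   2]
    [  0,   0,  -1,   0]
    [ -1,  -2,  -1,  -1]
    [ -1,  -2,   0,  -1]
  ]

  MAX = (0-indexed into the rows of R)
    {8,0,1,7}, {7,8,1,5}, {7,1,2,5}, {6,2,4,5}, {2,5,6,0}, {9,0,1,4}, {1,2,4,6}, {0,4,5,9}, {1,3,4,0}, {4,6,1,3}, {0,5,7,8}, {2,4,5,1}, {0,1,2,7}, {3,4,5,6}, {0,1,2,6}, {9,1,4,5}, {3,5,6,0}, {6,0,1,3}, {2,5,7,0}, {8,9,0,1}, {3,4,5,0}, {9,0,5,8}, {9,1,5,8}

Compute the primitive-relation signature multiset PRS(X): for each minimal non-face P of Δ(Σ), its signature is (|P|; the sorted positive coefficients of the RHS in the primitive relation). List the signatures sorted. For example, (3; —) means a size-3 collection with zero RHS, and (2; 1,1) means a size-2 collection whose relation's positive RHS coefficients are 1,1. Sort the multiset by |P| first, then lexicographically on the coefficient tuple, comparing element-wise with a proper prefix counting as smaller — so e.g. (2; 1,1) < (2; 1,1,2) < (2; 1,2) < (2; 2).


17 collections generate NE(X_Σ); each relation:

  {2,9}:  v_{2} + v_{9} = 0 ; sig = (2; —)
  {4,8}:  v_{4} + v_{8} = 0 ; sig = (2; —)
  {2,8}:  v_{2} + v_{8} = v_{7} ; sig = (2; 1)
  {4,7}:  v_{4} + v_{7} = v_{2} ; sig = (2; 1)
  {7,9}:  v_{7} + v_{9} = v_{8} ; sig = (2; 1)
  {3,8}:  v_{3} + v_{8} = v_{0} + v_{6} ; sig = (2; 1,1)
  {6,8}:  v_{6} + v_{8} = v_{0} + v_{2} ; sig = (2; 1,1)
  {6,9}:  v_{6} + v_{9} = v_{0} + v_{4} ; sig = (2; 1,1)
  {3,7}:  v_{3} + v_{7} = v_{0} + v_{2} + v_{6} ; sig = (2; 1,1,1)
  {6,7}:  v_{6} + v_{7} = v_{0} + 2·v_{2} ; sig = (2; 1,2)
  {2,3}:  v_{2} + v_{3} = 2·v_{6} ; sig = (2; 2)
  {3,9}:  v_{3} + v_{9} = 2·v_{0} + 2·v_{4} ; sig = (2; 2,2)
  {0,1,5}:  v_{0} + v_{1} + v_{5} = 0 ; sig = (3; —)
  {0,2,4}:  v_{0} + v_{2} + v_{4} = v_{6} ; sig = (3; 1)
  {0,4,6}:  v_{0} + v_{4} + v_{6} = v_{3} ; sig = (3; 1)
  {1,3,5}:  v_{1} + v_{3} + v_{5} = v_{4} + v_{6} ; sig = (3; 1,1)
  {1,5,6}:  v_{1} + v_{5} + v_{6} = v_{2} + v_{4} ; sig = (3; 1,1)

so the primitive-relation signature multiset is
    (2; —)
    (2; —)
    (2; 1)
    (2; 1)
    (2; 1)
    (2; 1,1)
    (2; 1,1)
    (2; 1,1)
    (2; 1,1,1)
    (2; 1,2)
    (2; 2)
    (2; 2,2)
    (3; —)
    (3; 1)
    (3; 1)
    (3; 1,1)
    (3; 1,1)
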